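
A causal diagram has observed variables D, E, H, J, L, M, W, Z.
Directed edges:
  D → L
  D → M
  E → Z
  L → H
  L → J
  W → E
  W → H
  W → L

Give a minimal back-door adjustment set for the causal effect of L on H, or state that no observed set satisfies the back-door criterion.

desc(L)\{L}={H,J}; candidates ⊆ {D,E,M,W,Z}.
size 0: {}; under {} L still reaches {D,E,H,M,W,Z} ∋ H.
{W}: L⊥H given {W} in G with L→· removed — back-door holds.

L→H: minimal back-door set {W}.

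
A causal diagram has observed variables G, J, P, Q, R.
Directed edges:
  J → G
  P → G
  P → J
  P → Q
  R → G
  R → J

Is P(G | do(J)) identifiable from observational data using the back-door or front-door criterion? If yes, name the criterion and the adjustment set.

desc(J)\{J}={G}; candidates ⊆ {P,Q,R}.
size 0: {}; under {} J still reaches {G,P,Q,R} ∋ G.
size 1: {P}, {Q}, {R}; under {P} J still reaches {G,R} ∋ G.
{P,R}: J⊥G given {P,R} in G with J→· removed — back-door holds.
P(G|do(J)) = Σ_{P,R} P(G|J,P,R)·P(P,R).

P(G|do(J)): backdoor, adjust for {P, R}.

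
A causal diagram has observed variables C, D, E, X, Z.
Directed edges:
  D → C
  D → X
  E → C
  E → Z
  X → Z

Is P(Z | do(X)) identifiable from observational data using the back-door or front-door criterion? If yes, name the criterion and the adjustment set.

P(Z|do(X)): backdoor, adjust for ∅.

desc(X)\{X}={Z}; candidates ⊆ {C,D,E}.
∅: X⊥Z given ∅ in G with X→· removed — back-door holds.
P(Z|do(X)) = P(Z|X) — no adjustment needed.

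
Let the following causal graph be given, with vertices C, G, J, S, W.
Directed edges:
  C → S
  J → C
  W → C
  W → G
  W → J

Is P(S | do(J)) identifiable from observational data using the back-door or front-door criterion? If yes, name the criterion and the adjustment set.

desc(J)\{J}={C,S}; candidates ⊆ {G,W}.
size 0: {}; under {} J still reaches {C,G,S,W} ∋ S.
{W}: J⊥S given {W} in G with J→· removed — back-door holds.
P(S|do(J)) = Σ_{W} P(S|J,W)·P(W).

P(S|do(J)): backdoor, adjust for {W}.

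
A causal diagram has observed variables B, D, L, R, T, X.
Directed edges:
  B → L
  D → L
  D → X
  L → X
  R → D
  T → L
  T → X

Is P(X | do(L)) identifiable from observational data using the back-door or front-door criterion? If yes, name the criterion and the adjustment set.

P(X|do(L)): backdoor, adjust for {D, T}.

desc(L)\{L}={X}; candidates ⊆ {B,D,R,T}.
size 0: {}; under {} L still reaches {B,D,R,T,X} ∋ X.
size 1: {B}, {D}, {R} …(+1); under {B} L still reaches {D,R,T,X} ∋ X.
{D,T}: L⊥X given {D,T} in G with L→· removed — back-door holds.
P(X|do(L)) = Σ_{D,T} P(X|L,D,T)·P(D,T).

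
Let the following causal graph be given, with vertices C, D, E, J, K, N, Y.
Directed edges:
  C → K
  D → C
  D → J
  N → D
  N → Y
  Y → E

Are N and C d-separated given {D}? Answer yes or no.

Bayes-Ball from N | {D} reaches {E,Y}.
C ∉ reach(N|{D}) ⇒ N ⊥ C | {D}.

Yes — N ⊥ C | {D}.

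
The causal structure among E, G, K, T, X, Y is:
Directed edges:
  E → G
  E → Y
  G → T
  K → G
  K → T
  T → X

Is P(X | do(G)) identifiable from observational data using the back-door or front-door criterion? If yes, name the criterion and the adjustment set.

desc(G)\{G}={T,X}; candidates ⊆ {E,K,Y}.
size 0: {}; under {} G still reaches {E,K,T,X,Y} ∋ X.
{K}: G⊥X given {K} in G with G→· removed — back-door holds.
P(X|do(G)) = Σ_{K} P(X|G,K)·P(K).

P(X|do(G)): backdoor, adjust for {K}.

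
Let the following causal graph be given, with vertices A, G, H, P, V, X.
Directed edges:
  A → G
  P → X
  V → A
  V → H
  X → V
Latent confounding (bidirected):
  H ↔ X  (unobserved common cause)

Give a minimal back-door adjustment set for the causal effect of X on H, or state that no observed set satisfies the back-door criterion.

desc(X)\{X}={A,G,H,V}; candidates ⊆ {P}.
X↔H: latent back-door arc(s) into X.
size 0: {}; under {} X still reaches {H,P} ∋ H.
size 1: {P}; under {P} X still reaches {H} ∋ H.
X↔H cannot be blocked by any observed set — no back-door set.

X→H: no observed back-door set.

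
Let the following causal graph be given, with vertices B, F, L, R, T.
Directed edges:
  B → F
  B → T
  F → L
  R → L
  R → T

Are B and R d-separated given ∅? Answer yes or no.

Bayes-Ball from B | ∅ reaches {F,L,T}.
R ∉ reach(B|∅) ⇒ B ⊥ R | ∅.

Yes — B ⊥ R | ∅.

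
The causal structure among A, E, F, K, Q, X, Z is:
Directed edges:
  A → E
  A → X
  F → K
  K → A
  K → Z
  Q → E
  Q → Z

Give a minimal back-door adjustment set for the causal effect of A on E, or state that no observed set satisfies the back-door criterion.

desc(A)\{A}={E,X}; candidates ⊆ {F,K,Q,Z}.
∅: A⊥E given ∅ in G with A→· removed — back-door holds.

A→E: minimal back-door set ∅.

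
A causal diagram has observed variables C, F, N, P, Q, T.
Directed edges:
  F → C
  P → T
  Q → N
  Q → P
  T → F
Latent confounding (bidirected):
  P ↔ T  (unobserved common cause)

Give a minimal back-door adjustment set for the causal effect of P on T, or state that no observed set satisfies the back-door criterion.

desc(P)\{P}={C,F,T}; candidates ⊆ {N,Q}.
P↔T: latent back-door arc(s) into P.
size 0: {}; under {} P still reaches {C,F,N,Q,T} ∋ T.
size 1: {N}, {Q}; under {N} P still reaches {C,F,Q,T} ∋ T.
size 2: {N,Q}; under {N,Q} P still reaches {C,F,T} ∋ T.
P↔T cannot be blocked by any observed set — no back-door set.

P→T: no observed back-door set.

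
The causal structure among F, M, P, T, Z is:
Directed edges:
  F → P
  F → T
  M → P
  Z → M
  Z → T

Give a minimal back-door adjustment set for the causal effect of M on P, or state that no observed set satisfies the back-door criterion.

desc(M)\{M}={P}; candidates ⊆ {F,T,Z}.
∅: M⊥P given ∅ in G with M→· removed — back-door holds.

M→P: minimal back-door set ∅.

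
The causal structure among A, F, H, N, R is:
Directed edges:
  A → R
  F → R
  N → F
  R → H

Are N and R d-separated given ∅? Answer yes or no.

No — N and R are d-connected given ∅.

Bayes-Ball from N | ∅ reaches {F,H,R}.
R ∈ reach(N|∅) ⇒ N ⊥̸ R | ∅.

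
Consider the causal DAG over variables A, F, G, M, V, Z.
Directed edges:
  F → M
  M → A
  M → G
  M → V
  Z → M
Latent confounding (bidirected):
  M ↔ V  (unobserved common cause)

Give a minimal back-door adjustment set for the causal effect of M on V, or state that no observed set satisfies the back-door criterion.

desc(M)\{M}={A,G,V}; candidates ⊆ {F,Z}.
M↔V: latent back-door arc(s) into M.
size 0: {}; under {} M still reaches {F,V,Z} ∋ V.
size 1: {F}, {Z}; under {F} M still reaches {V,Z} ∋ V.
size 2: {F,Z}; under {F,Z} M still reaches {V} ∋ V.
M↔V cannot be blocked by any observed set — no back-door set.

M→V: no observed back-door set.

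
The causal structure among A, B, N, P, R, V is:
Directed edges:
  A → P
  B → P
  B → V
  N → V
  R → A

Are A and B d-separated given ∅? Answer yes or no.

Yes — A ⊥ B | ∅.

Bayes-Ball from A | ∅ reaches {P,R}.
B ∉ reach(A|∅) ⇒ A ⊥ B | ∅.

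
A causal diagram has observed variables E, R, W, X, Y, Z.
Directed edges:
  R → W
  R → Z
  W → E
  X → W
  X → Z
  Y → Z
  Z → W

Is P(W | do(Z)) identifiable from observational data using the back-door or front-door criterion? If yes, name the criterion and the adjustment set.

desc(Z)\{Z}={E,W}; candidates ⊆ {R,X,Y}.
size 0: {}; under {} Z still reaches {E,R,W,X,Y} ∋ W.
size 1: {R}, {X}, {Y}; under {R} Z still reaches {E,W,X,Y} ∋ W.
{R,X}: Z⊥W given {R,X} in G with Z→· removed — back-door holds.
P(W|do(Z)) = Σ_{R,X} P(W|Z,R,X)·P(R,X).

P(W|do(Z)): backdoor, adjust for {R, X}.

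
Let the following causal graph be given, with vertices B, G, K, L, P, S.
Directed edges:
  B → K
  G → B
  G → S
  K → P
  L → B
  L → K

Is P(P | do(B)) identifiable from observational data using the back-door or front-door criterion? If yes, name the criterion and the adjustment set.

P(P|do(B)): backdoor, adjust for {L}.

desc(B)\{B}={K,P}; candidates ⊆ {G,L,S}.
size 0: {}; under {} B still reaches {G,K,L,P,S} ∋ P.
{L}: B⊥P given {L} in G with B→· removed — back-door holds.
P(P|do(B)) = Σ_{L} P(P|B,L)·P(L).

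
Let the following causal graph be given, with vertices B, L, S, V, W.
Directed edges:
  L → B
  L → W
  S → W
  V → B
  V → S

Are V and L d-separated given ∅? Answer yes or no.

Yes — V ⊥ L | ∅.

Bayes-Ball from V | ∅ reaches {B,S,W}.
L ∉ reach(V|∅) ⇒ V ⊥ L | ∅.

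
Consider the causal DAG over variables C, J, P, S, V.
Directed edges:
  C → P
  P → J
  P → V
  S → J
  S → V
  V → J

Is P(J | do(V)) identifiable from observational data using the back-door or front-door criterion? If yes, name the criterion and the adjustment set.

P(J|do(V)): backdoor, adjust for {P, S}.

desc(V)\{V}={J}; candidates ⊆ {C,P,S}.
size 0: {}; under {} V still reaches {C,J,P,S} ∋ J.
size 1: {C}, {P}, {S}; under {C} V still reaches {J,P,S} ∋ J.
{P,S}: V⊥J given {P,S} in G with V→· removed — back-door holds.
P(J|do(V)) = Σ_{P,S} P(J|V,P,S)·P(P,S).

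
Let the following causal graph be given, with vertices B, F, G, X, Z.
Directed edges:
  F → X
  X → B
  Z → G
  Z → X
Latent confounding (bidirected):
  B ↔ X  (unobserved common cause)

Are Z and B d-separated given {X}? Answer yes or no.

No — Z and B are d-connected given {X}.

Bayes-Ball from Z | {X} reaches {B,F,G}.
B ∈ reach(Z|{X}) ⇒ Z ⊥̸ B | {X}.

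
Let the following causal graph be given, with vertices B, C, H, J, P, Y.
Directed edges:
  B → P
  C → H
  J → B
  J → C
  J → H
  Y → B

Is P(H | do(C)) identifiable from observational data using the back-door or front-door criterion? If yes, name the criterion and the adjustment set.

desc(C)\{C}={H}; candidates ⊆ {B,J,P,Y}.
size 0: {}; under {} C still reaches {B,H,J,P} ∋ H.
{J}: C⊥H given {J} in G with C→· removed — back-door holds.
P(H|do(C)) = Σ_{J} P(H|C,J)·P(J).

P(H|do(C)): backdoor, adjust for {J}.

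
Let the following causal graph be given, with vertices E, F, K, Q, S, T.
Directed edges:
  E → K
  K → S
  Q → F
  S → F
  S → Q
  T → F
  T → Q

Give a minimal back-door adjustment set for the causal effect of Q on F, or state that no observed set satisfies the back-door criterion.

Q→F: minimal back-door set {S, T}.

desc(Q)\{Q}={F}; candidates ⊆ {E,K,S,T}.
size 0: {}; under {} Q still reaches {E,F,K,S,T} ∋ F.
size 1: {E}, {K}, {S} …(+1); under {E} Q still reaches {F,K,S,T} ∋ F.
{S,T}: Q⊥F given {S,T} in G with Q→· removed — back-door holds.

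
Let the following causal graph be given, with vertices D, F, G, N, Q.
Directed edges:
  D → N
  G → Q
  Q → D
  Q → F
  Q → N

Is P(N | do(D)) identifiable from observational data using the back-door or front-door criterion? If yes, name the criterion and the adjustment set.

P(N|do(D)): backdoor, adjust for {Q}.

desc(D)\{D}={N}; candidates ⊆ {F,G,Q}.
size 0: {}; under {} D still reaches {F,G,N,Q} ∋ N.
{Q}: D⊥N given {Q} in G with D→· removed — back-door holds.
P(N|do(D)) = Σ_{Q} P(N|D,Q)·P(Q).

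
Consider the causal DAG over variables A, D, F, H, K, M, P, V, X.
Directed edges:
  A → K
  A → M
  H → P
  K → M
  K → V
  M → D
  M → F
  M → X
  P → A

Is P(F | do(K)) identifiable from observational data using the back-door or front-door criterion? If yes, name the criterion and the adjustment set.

P(F|do(K)): backdoor, adjust for {A}.

desc(K)\{K}={D,F,M,V,X}; candidates ⊆ {A,H,P}.
size 0: {}; under {} K still reaches {A,D,F,H,M,P,X} ∋ F.
{A}: K⊥F given {A} in G with K→· removed — back-door holds.
P(F|do(K)) = Σ_{A} P(F|K,A)·P(A).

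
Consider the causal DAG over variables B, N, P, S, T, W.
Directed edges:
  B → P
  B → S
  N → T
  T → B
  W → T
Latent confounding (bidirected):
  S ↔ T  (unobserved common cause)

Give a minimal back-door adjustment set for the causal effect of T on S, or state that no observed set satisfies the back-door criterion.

desc(T)\{T}={B,P,S}; candidates ⊆ {N,W}.
T↔S: latent back-door arc(s) into T.
size 0: {}; under {} T still reaches {N,S,W} ∋ S.
size 1: {N}, {W}; under {N} T still reaches {S,W} ∋ S.
size 2: {N,W}; under {N,W} T still reaches {S} ∋ S.
T↔S cannot be blocked by any observed set — no back-door set.

T→S: no observed back-door set.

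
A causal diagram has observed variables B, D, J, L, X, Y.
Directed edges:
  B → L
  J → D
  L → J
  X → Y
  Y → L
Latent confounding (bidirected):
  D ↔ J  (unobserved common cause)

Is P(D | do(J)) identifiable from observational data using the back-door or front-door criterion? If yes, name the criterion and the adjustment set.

P(D|do(J)): not identifiable (no BD/FD set).

desc(J)\{J}={D}; candidates ⊆ {B,L,X,Y}.
J↔D: latent back-door arc(s) into J.
size 0: {}; under {} J still reaches {B,D,L,X,Y} ∋ D.
size 1: {B}, {L}, {X} …(+1); under {B} J still reaches {D,L,X,Y} ∋ D.
size 2: {B,L}, {B,X}, {B,Y} …(+3); under {B,L} J still reaches {D} ∋ D.
J↔D cannot be blocked by any observed set — no back-door set.
No mediator lies on a directed J→…→D path.
Neither criterion identifies P(D|do(J)) in this graph.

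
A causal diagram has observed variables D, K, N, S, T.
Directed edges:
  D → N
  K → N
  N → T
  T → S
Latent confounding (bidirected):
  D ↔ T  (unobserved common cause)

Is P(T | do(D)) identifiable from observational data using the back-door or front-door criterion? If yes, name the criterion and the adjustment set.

desc(D)\{D}={N,S,T}; candidates ⊆ {K}.
D↔T: latent back-door arc(s) into D.
size 0: {}; under {} D still reaches {S,T} ∋ T.
size 1: {K}; under {K} D still reaches {S,T} ∋ T.
D↔T cannot be blocked by any observed set — no back-door set.
{N}: (i) intercepts every directed D→T path; (ii) no back-door D→{N}; (iii) {D} blocks every back-door {N}→T. Front-door holds.
P(T|do(D)) = Σ_{N} P(N|D) Σ_{D'} P(T|N,D')P(D').

P(T|do(D)): frontdoor, adjust for {N}.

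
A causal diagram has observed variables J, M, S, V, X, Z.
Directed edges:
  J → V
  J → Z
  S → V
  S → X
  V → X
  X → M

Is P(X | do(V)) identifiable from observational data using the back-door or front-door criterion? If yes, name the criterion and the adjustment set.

desc(V)\{V}={M,X}; candidates ⊆ {J,S,Z}.
size 0: {}; under {} V still reaches {J,M,S,X,Z} ∋ X.
{S}: V⊥X given {S} in G with V→· removed — back-door holds.
P(X|do(V)) = Σ_{S} P(X|V,S)·P(S).

P(X|do(V)): backdoor, adjust for {S}.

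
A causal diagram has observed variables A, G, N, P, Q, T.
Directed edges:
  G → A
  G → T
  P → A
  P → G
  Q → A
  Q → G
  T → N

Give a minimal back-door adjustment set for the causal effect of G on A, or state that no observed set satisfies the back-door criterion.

G→A: minimal back-door set {P, Q}.

desc(G)\{G}={A,N,T}; candidates ⊆ {P,Q}.
size 0: {}; under {} G still reaches {A,P,Q} ∋ A.
size 1: {P}, {Q}; under {P} G still reaches {A,Q} ∋ A.
{P,Q}: G⊥A given {P,Q} in G with G→· removed — back-door holds.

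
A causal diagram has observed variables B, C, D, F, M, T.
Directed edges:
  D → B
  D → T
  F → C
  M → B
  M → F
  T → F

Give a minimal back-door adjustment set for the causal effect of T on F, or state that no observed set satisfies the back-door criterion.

desc(T)\{T}={C,F}; candidates ⊆ {B,D,M}.
∅: T⊥F given ∅ in G with T→· removed — back-door holds.

T→F: minimal back-door set ∅.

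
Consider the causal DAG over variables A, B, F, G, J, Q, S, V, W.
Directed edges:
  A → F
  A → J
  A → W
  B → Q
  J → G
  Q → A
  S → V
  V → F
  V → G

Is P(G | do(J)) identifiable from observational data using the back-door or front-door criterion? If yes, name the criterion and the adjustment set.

P(G|do(J)): backdoor, adjust for ∅.

desc(J)\{J}={G}; candidates ⊆ {A,B,F,Q,S,V,W}.
∅: J⊥G given ∅ in G with J→· removed — back-door holds.
P(G|do(J)) = P(G|J) — no adjustment needed.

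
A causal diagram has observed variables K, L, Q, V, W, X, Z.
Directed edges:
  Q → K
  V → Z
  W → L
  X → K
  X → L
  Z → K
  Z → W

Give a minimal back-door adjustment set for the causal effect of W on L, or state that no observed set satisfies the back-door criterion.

W→L: minimal back-door set ∅.

desc(W)\{W}={L}; candidates ⊆ {K,Q,V,X,Z}.
∅: W⊥L given ∅ in G with W→· removed — back-door holds.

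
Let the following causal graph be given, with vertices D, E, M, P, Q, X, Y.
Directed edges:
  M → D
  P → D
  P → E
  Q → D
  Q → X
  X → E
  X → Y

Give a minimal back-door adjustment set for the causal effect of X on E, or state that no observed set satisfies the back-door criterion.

desc(X)\{X}={E,Y}; candidates ⊆ {D,M,P,Q}.
∅: X⊥E given ∅ in G with X→· removed — back-door holds.

X→E: minimal back-door set ∅.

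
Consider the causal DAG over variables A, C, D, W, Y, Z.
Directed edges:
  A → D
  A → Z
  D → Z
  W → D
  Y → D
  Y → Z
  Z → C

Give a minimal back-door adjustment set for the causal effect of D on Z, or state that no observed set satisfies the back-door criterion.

D→Z: minimal back-door set {A, Y}.

desc(D)\{D}={C,Z}; candidates ⊆ {A,W,Y}.
size 0: {}; under {} D still reaches {A,C,W,Y,Z} ∋ Z.
size 1: {A}, {W}, {Y}; under {A} D still reaches {C,W,Y,Z} ∋ Z.
{A,Y}: D⊥Z given {A,Y} in G with D→· removed — back-door holds.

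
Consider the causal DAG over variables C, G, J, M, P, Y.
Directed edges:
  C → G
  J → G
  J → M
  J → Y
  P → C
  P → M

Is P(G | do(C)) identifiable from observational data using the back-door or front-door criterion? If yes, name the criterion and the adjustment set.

P(G|do(C)): backdoor, adjust for ∅.

desc(C)\{C}={G}; candidates ⊆ {J,M,P,Y}.
∅: C⊥G given ∅ in G with C→· removed — back-door holds.
P(G|do(C)) = P(G|C) — no adjustment needed.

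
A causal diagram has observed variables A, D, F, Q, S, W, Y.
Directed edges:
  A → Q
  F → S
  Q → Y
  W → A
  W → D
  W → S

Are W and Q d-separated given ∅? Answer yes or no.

No — W and Q are d-connected given ∅.

Bayes-Ball from W | ∅ reaches {A,D,Q,S,Y}.
Q ∈ reach(W|∅) ⇒ W ⊥̸ Q | ∅.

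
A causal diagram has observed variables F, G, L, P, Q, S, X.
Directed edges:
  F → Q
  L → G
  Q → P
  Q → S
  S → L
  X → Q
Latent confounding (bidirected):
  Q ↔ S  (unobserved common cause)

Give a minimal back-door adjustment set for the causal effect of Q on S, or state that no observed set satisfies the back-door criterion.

desc(Q)\{Q}={G,L,P,S}; candidates ⊆ {F,X}.
Q↔S: latent back-door arc(s) into Q.
size 0: {}; under {} Q still reaches {F,G,L,S,X} ∋ S.
size 1: {F}, {X}; under {F} Q still reaches {G,L,S,X} ∋ S.
size 2: {F,X}; under {F,X} Q still reaches {G,L,S} ∋ S.
Q↔S cannot be blocked by any observed set — no back-door set.

Q→S: no observed back-door set.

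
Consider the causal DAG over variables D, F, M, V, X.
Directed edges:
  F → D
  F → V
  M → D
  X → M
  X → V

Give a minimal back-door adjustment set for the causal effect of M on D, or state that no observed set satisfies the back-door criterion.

desc(M)\{M}={D}; candidates ⊆ {F,V,X}.
∅: M⊥D given ∅ in G with M→· removed — back-door holds.

M→D: minimal back-door set ∅.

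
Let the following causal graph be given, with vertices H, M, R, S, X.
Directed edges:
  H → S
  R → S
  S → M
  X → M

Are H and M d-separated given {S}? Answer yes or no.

Yes — H ⊥ M | {S}.

Bayes-Ball from H | {S} reaches {R}.
M ∉ reach(H|{S}) ⇒ H ⊥ M | {S}.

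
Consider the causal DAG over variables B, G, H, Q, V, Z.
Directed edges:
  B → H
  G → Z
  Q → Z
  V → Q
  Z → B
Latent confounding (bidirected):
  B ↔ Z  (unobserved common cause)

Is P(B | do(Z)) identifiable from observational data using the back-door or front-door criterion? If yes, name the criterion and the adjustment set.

P(B|do(Z)): not identifiable (no BD/FD set).

desc(Z)\{Z}={B,H}; candidates ⊆ {G,Q,V}.
Z↔B: latent back-door arc(s) into Z.
size 0: {}; under {} Z still reaches {B,G,H,Q,V} ∋ B.
size 1: {G}, {Q}, {V}; under {G} Z still reaches {B,H,Q,V} ∋ B.
size 2: {G,Q}, {G,V}, {Q,V}; under {G,Q} Z still reaches {B,H} ∋ B.
Z↔B cannot be blocked by any observed set — no back-door set.
No mediator lies on a directed Z→…→B path.
Neither criterion identifies P(B|do(Z)) in this graph.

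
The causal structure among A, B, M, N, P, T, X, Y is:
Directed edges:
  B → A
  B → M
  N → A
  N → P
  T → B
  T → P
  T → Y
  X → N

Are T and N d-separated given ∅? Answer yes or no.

Yes — T ⊥ N | ∅.

Bayes-Ball from T | ∅ reaches {A,B,M,P,Y}.
N ∉ reach(T|∅) ⇒ T ⊥ N | ∅.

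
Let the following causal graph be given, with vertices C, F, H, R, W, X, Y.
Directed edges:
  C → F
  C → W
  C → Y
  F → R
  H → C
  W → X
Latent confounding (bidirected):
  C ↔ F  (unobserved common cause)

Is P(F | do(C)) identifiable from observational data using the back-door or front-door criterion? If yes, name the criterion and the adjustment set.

P(F|do(C)): not identifiable (no BD/FD set).

desc(C)\{C}={F,R,W,X,Y}; candidates ⊆ {H}.
C↔F: latent back-door arc(s) into C.
size 0: {}; under {} C still reaches {F,H,R} ∋ F.
size 1: {H}; under {H} C still reaches {F,R} ∋ F.
C↔F cannot be blocked by any observed set — no back-door set.
No mediator lies on a directed C→…→F path.
Neither criterion identifies P(F|do(C)) in this graph.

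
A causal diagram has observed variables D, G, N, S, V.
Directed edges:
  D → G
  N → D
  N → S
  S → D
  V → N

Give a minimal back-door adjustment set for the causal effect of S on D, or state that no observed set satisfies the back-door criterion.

desc(S)\{S}={D,G}; candidates ⊆ {N,V}.
size 0: {}; under {} S still reaches {D,G,N,V} ∋ D.
{N}: S⊥D given {N} in G with S→· removed — back-door holds.

S→D: minimal back-door set {N}.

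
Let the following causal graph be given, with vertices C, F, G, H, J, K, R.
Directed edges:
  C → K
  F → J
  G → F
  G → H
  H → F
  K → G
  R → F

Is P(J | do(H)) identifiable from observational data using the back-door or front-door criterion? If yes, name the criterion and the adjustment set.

P(J|do(H)): backdoor, adjust for {G}.

desc(H)\{H}={F,J}; candidates ⊆ {C,G,K,R}.
size 0: {}; under {} H still reaches {C,F,G,J,K} ∋ J.
{G}: H⊥J given {G} in G with H→· removed — back-door holds.
P(J|do(H)) = Σ_{G} P(J|H,G)·P(G).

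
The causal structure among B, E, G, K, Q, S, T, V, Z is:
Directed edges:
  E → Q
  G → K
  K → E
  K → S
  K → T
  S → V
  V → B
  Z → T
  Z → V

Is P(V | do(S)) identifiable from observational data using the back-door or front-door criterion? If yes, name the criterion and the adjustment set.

P(V|do(S)): backdoor, adjust for ∅.

desc(S)\{S}={B,V}; candidates ⊆ {E,G,K,Q,T,Z}.
∅: S⊥V given ∅ in G with S→· removed — back-door holds.
P(V|do(S)) = P(V|S) — no adjustment needed.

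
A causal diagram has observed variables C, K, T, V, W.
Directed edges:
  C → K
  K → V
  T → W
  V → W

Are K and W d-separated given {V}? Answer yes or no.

Yes — K ⊥ W | {V}.

Bayes-Ball from K | {V} reaches {C}.
W ∉ reach(K|{V}) ⇒ K ⊥ W | {V}.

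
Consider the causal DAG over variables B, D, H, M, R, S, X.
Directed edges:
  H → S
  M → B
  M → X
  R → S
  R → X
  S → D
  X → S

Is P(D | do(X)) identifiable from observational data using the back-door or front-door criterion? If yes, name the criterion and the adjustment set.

P(D|do(X)): backdoor, adjust for {R}.

desc(X)\{X}={D,S}; candidates ⊆ {B,H,M,R}.
size 0: {}; under {} X still reaches {B,D,M,R,S} ∋ D.
{R}: X⊥D given {R} in G with X→· removed — back-door holds.
P(D|do(X)) = Σ_{R} P(D|X,R)·P(R).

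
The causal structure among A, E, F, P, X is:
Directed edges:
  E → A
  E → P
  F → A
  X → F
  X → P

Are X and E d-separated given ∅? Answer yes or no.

Yes — X ⊥ E | ∅.

Bayes-Ball from X | ∅ reaches {A,F,P}.
E ∉ reach(X|∅) ⇒ X ⊥ E | ∅.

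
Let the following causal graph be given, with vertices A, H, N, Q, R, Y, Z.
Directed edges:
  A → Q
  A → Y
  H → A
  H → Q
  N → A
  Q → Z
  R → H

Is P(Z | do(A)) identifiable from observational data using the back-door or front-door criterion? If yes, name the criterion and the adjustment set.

P(Z|do(A)): backdoor, adjust for {H}.

desc(A)\{A}={Q,Y,Z}; candidates ⊆ {H,N,R}.
size 0: {}; under {} A still reaches {H,N,Q,R,Z} ∋ Z.
{H}: A⊥Z given {H} in G with A→· removed — back-door holds.
P(Z|do(A)) = Σ_{H} P(Z|A,H)·P(H).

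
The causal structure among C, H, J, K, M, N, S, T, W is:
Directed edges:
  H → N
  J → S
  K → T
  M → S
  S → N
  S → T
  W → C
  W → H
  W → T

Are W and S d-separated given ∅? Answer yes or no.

Yes — W ⊥ S | ∅.

Bayes-Ball from W | ∅ reaches {C,H,N,T}.
S ∉ reach(W|∅) ⇒ W ⊥ S | ∅.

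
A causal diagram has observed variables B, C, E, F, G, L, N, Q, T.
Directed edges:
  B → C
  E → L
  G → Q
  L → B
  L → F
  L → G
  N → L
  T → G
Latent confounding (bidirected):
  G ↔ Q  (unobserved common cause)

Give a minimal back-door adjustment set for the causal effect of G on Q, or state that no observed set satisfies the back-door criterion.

G→Q: no observed back-door set.

desc(G)\{G}={Q}; candidates ⊆ {B,C,E,F,L,N,T}.
G↔Q: latent back-door arc(s) into G.
size 0: {}; under {} G still reaches {B,C,E,F,L,N,Q,T} ∋ Q.
size 1: {B}, {C}, {E} …(+4); under {B} G still reaches {E,F,L,N,Q,T} ∋ Q.
size 2: {B,C}, {B,E}, {B,F} …(+18); under {B,C} G still reaches {E,F,L,N,Q,T} ∋ Q.
G↔Q cannot be blocked by any observed set — no back-door set.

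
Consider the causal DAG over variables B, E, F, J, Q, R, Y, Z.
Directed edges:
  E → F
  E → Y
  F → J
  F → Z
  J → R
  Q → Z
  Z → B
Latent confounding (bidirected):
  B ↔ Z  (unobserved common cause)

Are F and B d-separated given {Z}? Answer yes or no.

No — F and B are d-connected given {Z}.

Bayes-Ball from F | {Z} reaches {B,E,J,Q,R,Y}.
B ∈ reach(F|{Z}) ⇒ F ⊥̸ B | {Z}.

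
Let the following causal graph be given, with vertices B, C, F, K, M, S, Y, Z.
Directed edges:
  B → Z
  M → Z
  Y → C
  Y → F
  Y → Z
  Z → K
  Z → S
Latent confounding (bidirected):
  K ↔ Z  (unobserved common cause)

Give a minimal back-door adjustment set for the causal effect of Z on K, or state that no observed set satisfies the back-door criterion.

Z→K: no observed back-door set.

desc(Z)\{Z}={K,S}; candidates ⊆ {B,C,F,M,Y}.
Z↔K: latent back-door arc(s) into Z.
size 0: {}; under {} Z still reaches {B,C,F,K,M,Y} ∋ K.
size 1: {B}, {C}, {F} …(+2); under {B} Z still reaches {C,F,K,M,Y} ∋ K.
size 2: {B,C}, {B,F}, {B,M} …(+7); under {B,C} Z still reaches {F,K,M,Y} ∋ K.
Z↔K cannot be blocked by any observed set — no back-door set.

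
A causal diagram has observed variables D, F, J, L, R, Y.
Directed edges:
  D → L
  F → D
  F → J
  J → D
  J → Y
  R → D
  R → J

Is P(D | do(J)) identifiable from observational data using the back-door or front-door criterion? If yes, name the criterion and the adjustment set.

desc(J)\{J}={D,L,Y}; candidates ⊆ {F,R}.
size 0: {}; under {} J still reaches {D,F,L,R} ∋ D.
size 1: {F}, {R}; under {F} J still reaches {D,L,R} ∋ D.
{F,R}: J⊥D given {F,R} in G with J→· removed — back-door holds.
P(D|do(J)) = Σ_{F,R} P(D|J,F,R)·P(F,R).

P(D|do(J)): backdoor, adjust for {F, R}.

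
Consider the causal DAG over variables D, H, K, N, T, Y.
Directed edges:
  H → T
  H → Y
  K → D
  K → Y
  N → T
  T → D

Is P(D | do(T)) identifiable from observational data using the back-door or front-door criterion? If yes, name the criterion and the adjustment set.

desc(T)\{T}={D}; candidates ⊆ {H,K,N,Y}.
∅: T⊥D given ∅ in G with T→· removed — back-door holds.
P(D|do(T)) = P(D|T) — no adjustment needed.

P(D|do(T)): backdoor, adjust for ∅.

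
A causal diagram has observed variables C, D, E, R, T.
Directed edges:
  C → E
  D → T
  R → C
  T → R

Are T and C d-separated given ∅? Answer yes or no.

Bayes-Ball from T | ∅ reaches {C,D,E,R}.
C ∈ reach(T|∅) ⇒ T ⊥̸ C | ∅.

No — T and C are d-connected given ∅.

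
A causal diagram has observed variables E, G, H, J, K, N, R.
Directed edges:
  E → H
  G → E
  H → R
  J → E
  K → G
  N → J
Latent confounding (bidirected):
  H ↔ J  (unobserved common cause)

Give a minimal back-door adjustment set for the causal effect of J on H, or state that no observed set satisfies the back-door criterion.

J→H: no observed back-door set.

desc(J)\{J}={E,H,R}; candidates ⊆ {G,K,N}.
J↔H: latent back-door arc(s) into J.
size 0: {}; under {} J still reaches {H,N,R} ∋ H.
size 1: {G}, {K}, {N}; under {G} J still reaches {H,N,R} ∋ H.
size 2: {G,K}, {G,N}, {K,N}; under {G,K} J still reaches {H,N,R} ∋ H.
J↔H cannot be blocked by any observed set — no back-door set.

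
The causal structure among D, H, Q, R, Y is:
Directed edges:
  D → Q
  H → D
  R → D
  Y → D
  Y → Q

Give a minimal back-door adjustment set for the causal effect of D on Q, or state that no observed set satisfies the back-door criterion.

desc(D)\{D}={Q}; candidates ⊆ {H,R,Y}.
size 0: {}; under {} D still reaches {H,Q,R,Y} ∋ Q.
{Y}: D⊥Q given {Y} in G with D→· removed — back-door holds.

D→Q: minimal back-door set {Y}.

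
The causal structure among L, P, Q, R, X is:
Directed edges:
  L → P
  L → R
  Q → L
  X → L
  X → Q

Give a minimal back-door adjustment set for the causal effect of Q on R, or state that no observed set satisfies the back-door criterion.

Q→R: minimal back-door set {X}.

desc(Q)\{Q}={L,P,R}; candidates ⊆ {X}.
size 0: {}; under {} Q still reaches {L,P,R,X} ∋ R.
{X}: Q⊥R given {X} in G with Q→· removed — back-door holds.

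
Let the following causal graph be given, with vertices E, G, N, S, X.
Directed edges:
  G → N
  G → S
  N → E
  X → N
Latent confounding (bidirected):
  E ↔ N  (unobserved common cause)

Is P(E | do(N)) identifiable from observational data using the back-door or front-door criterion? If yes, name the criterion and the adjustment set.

desc(N)\{N}={E}; candidates ⊆ {G,S,X}.
N↔E: latent back-door arc(s) into N.
size 0: {}; under {} N still reaches {E,G,S,X} ∋ E.
size 1: {G}, {S}, {X}; under {G} N still reaches {E,X} ∋ E.
size 2: {G,S}, {G,X}, {S,X}; under {G,S} N still reaches {E,X} ∋ E.
N↔E cannot be blocked by any observed set — no back-door set.
No mediator lies on a directed N→…→E path.
Neither criterion identifies P(E|do(N)) in this graph.

P(E|do(N)): not identifiable (no BD/FD set).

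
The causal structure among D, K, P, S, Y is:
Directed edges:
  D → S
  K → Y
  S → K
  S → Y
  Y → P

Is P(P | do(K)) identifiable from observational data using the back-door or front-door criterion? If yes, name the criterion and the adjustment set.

P(P|do(K)): backdoor, adjust for {S}.

desc(K)\{K}={P,Y}; candidates ⊆ {D,S}.
size 0: {}; under {} K still reaches {D,P,S,Y} ∋ P.
{S}: K⊥P given {S} in G with K→· removed — back-door holds.
P(P|do(K)) = Σ_{S} P(P|K,S)·P(S).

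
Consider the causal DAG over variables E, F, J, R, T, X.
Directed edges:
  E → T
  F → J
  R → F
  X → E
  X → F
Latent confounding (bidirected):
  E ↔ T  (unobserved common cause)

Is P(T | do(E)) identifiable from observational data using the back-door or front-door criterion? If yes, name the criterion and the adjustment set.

P(T|do(E)): not identifiable (no BD/FD set).

desc(E)\{E}={T}; candidates ⊆ {F,J,R,X}.
E↔T: latent back-door arc(s) into E.
size 0: {}; under {} E still reaches {F,J,T,X} ∋ T.
size 1: {F}, {J}, {R} …(+1); under {F} E still reaches {R,T,X} ∋ T.
size 2: {F,J}, {F,R}, {F,X} …(+3); under {F,J} E still reaches {R,T,X} ∋ T.
E↔T cannot be blocked by any observed set — no back-door set.
No mediator lies on a directed E→…→T path.
Neither criterion identifies P(T|do(E)) in this graph.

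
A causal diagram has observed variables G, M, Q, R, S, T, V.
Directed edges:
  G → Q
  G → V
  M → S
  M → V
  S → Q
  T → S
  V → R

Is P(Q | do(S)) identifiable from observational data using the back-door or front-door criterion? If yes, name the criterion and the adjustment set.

P(Q|do(S)): backdoor, adjust for ∅.

desc(S)\{S}={Q}; candidates ⊆ {G,M,R,T,V}.
∅: S⊥Q given ∅ in G with S→· removed — back-door holds.
P(Q|do(S)) = P(Q|S) — no adjustment needed.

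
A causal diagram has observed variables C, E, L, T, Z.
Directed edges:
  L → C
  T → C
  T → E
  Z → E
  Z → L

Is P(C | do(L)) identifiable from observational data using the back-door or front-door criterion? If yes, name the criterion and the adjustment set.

P(C|do(L)): backdoor, adjust for ∅.

desc(L)\{L}={C}; candidates ⊆ {E,T,Z}.
∅: L⊥C given ∅ in G with L→· removed — back-door holds.
P(C|do(L)) = P(C|L) — no adjustment needed.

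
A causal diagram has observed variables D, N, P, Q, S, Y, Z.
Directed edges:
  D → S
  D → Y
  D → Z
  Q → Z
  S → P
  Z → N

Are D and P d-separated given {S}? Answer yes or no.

Yes — D ⊥ P | {S}.

Bayes-Ball from D | {S} reaches {N,Y,Z}.
P ∉ reach(D|{S}) ⇒ D ⊥ P | {S}.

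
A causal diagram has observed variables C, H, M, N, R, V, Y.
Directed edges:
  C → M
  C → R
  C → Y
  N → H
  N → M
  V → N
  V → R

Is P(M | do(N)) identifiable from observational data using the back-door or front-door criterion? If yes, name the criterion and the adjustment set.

P(M|do(N)): backdoor, adjust for ∅.

desc(N)\{N}={H,M}; candidates ⊆ {C,R,V,Y}.
∅: N⊥M given ∅ in G with N→· removed — back-door holds.
P(M|do(N)) = P(M|N) — no adjustment needed.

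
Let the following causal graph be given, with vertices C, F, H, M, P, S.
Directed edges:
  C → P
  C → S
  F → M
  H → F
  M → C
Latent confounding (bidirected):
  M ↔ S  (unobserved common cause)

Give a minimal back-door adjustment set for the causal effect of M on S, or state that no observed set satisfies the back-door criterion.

M→S: no observed back-door set.

desc(M)\{M}={C,P,S}; candidates ⊆ {F,H}.
M↔S: latent back-door arc(s) into M.
size 0: {}; under {} M still reaches {F,H,S} ∋ S.
size 1: {F}, {H}; under {F} M still reaches {S} ∋ S.
size 2: {F,H}; under {F,H} M still reaches {S} ∋ S.
M↔S cannot be blocked by any observed set — no back-door set.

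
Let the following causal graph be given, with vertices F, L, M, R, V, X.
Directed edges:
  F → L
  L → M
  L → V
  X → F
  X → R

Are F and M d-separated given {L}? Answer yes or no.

Yes — F ⊥ M | {L}.

Bayes-Ball from F | {L} reaches {R,X}.
M ∉ reach(F|{L}) ⇒ F ⊥ M | {L}.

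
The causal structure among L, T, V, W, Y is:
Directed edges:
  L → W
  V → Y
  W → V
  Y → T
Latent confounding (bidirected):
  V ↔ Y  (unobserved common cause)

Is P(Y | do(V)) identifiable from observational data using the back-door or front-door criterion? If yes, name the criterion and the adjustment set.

P(Y|do(V)): not identifiable (no BD/FD set).

desc(V)\{V}={T,Y}; candidates ⊆ {L,W}.
V↔Y: latent back-door arc(s) into V.
size 0: {}; under {} V still reaches {L,T,W,Y} ∋ Y.
size 1: {L}, {W}; under {L} V still reaches {T,W,Y} ∋ Y.
size 2: {L,W}; under {L,W} V still reaches {T,Y} ∋ Y.
V↔Y cannot be blocked by any observed set — no back-door set.
No mediator lies on a directed V→…→Y path.
Neither criterion identifies P(Y|do(V)) in this graph.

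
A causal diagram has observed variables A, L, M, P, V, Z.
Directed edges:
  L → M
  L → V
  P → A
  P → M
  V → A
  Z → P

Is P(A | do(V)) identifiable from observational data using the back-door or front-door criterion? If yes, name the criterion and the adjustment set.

desc(V)\{V}={A}; candidates ⊆ {L,M,P,Z}.
∅: V⊥A given ∅ in G with V→· removed — back-door holds.
P(A|do(V)) = P(A|V) — no adjustment needed.

P(A|do(V)): backdoor, adjust for ∅.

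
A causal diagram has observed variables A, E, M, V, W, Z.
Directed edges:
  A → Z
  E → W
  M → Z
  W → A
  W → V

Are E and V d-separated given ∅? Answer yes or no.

No — E and V are d-connected given ∅.

Bayes-Ball from E | ∅ reaches {A,V,W,Z}.
V ∈ reach(E|∅) ⇒ E ⊥̸ V | ∅.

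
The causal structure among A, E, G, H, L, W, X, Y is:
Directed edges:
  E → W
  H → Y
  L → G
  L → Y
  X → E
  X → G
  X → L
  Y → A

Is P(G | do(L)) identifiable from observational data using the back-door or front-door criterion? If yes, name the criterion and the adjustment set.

desc(L)\{L}={A,G,Y}; candidates ⊆ {E,H,W,X}.
size 0: {}; under {} L still reaches {E,G,W,X} ∋ G.
{X}: L⊥G given {X} in G with L→· removed — back-door holds.
P(G|do(L)) = Σ_{X} P(G|L,X)·P(X).

P(G|do(L)): backdoor, adjust for {X}.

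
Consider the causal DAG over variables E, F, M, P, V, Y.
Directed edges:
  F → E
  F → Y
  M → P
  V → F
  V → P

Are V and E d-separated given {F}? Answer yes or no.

Yes — V ⊥ E | {F}.

Bayes-Ball from V | {F} reaches {P}.
E ∉ reach(V|{F}) ⇒ V ⊥ E | {F}.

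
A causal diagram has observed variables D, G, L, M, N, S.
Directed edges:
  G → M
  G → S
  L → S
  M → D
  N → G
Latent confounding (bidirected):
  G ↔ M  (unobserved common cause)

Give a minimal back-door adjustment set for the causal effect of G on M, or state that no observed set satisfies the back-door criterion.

desc(G)\{G}={D,M,S}; candidates ⊆ {L,N}.
G↔M: latent back-door arc(s) into G.
size 0: {}; under {} G still reaches {D,M,N} ∋ M.
size 1: {L}, {N}; under {L} G still reaches {D,M,N} ∋ M.
size 2: {L,N}; under {L,N} G still reaches {D,M} ∋ M.
G↔M cannot be blocked by any observed set — no back-door set.

G→M: no observed back-door set.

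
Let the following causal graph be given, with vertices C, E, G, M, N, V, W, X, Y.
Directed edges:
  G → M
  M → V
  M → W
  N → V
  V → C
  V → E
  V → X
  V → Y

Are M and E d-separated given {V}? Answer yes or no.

Bayes-Ball from M | {V} reaches {G,N,W}.
E ∉ reach(M|{V}) ⇒ M ⊥ E | {V}.

Yes — M ⊥ E | {V}.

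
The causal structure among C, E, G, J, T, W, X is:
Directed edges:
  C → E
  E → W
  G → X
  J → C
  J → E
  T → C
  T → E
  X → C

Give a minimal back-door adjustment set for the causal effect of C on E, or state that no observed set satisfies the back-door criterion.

desc(C)\{C}={E,W}; candidates ⊆ {G,J,T,X}.
size 0: {}; under {} C still reaches {E,G,J,T,W,X} ∋ E.
size 1: {G}, {J}, {T} …(+1); under {G} C still reaches {E,J,T,W,X} ∋ E.
{J,T}: C⊥E given {J,T} in G with C→· removed — back-door holds.

C→E: minimal back-door set {J, T}.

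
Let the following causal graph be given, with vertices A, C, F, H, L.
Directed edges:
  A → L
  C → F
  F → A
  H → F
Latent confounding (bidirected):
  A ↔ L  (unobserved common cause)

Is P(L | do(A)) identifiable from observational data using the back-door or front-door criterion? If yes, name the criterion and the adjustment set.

P(L|do(A)): not identifiable (no BD/FD set).

desc(A)\{A}={L}; candidates ⊆ {C,F,H}.
A↔L: latent back-door arc(s) into A.
size 0: {}; under {} A still reaches {C,F,H,L} ∋ L.
size 1: {C}, {F}, {H}; under {C} A still reaches {F,H,L} ∋ L.
size 2: {C,F}, {C,H}, {F,H}; under {C,F} A still reaches {L} ∋ L.
A↔L cannot be blocked by any observed set — no back-door set.
No mediator lies on a directed A→…→L path.
Neither criterion identifies P(L|do(A)) in this graph.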